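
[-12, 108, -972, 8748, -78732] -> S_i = -12*-9^i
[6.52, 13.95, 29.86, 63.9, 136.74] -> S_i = 6.52*2.14^i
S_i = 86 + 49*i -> [86, 135, 184, 233, 282]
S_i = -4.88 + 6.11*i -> [-4.88, 1.23, 7.34, 13.45, 19.56]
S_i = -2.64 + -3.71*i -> [-2.64, -6.35, -10.06, -13.77, -17.48]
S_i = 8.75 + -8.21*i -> [8.75, 0.54, -7.67, -15.88, -24.09]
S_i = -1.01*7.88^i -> [-1.01, -7.96, -62.72, -494.2, -3894.27]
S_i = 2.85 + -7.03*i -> [2.85, -4.18, -11.21, -18.24, -25.27]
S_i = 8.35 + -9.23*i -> [8.35, -0.88, -10.11, -19.34, -28.57]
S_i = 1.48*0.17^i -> [1.48, 0.25, 0.04, 0.01, 0.0]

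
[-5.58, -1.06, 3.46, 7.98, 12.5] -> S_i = -5.58 + 4.52*i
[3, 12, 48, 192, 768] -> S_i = 3*4^i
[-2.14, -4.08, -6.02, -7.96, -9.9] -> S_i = -2.14 + -1.94*i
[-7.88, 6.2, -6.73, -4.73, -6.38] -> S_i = Random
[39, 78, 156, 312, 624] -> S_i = 39*2^i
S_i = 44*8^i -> [44, 352, 2816, 22528, 180224]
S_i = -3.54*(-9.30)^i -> [-3.54, 32.92, -306.17, 2847.42, -26481.04]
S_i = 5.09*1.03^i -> [5.09, 5.24, 5.4, 5.56, 5.73]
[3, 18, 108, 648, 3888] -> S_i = 3*6^i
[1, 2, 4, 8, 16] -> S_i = 1*2^i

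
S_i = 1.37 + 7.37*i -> [1.37, 8.74, 16.11, 23.48, 30.85]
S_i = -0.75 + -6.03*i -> [-0.75, -6.78, -12.81, -18.84, -24.87]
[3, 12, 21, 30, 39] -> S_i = 3 + 9*i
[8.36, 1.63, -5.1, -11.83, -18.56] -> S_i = 8.36 + -6.73*i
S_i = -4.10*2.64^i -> [-4.1, -10.82, -28.58, -75.44, -199.16]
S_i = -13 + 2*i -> [-13, -11, -9, -7, -5]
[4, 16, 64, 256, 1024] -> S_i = 4*4^i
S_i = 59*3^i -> [59, 177, 531, 1593, 4779]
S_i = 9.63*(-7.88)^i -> [9.63, -75.88, 597.97, -4712.0, 37130.53]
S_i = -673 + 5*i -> [-673, -668, -663, -658, -653]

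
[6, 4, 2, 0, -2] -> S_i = 6 + -2*i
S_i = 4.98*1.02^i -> [4.98, 5.08, 5.18, 5.28, 5.39]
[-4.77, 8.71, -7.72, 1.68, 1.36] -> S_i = Random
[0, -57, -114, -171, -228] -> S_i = 0 + -57*i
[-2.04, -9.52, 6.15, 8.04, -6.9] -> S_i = Random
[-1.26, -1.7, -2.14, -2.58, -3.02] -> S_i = -1.26 + -0.44*i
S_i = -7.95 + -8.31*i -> [-7.95, -16.26, -24.57, -32.88, -41.19]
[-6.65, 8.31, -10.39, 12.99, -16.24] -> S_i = -6.65*(-1.25)^i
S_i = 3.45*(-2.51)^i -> [3.45, -8.66, 21.74, -54.56, 136.93]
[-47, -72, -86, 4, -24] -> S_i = Random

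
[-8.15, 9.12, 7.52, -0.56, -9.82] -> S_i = Random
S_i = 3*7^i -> [3, 21, 147, 1029, 7203]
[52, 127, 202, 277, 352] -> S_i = 52 + 75*i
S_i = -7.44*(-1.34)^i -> [-7.44, 9.97, -13.36, 17.9, -23.99]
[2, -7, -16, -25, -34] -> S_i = 2 + -9*i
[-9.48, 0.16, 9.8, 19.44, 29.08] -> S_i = -9.48 + 9.64*i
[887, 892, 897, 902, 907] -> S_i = 887 + 5*i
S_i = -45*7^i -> [-45, -315, -2205, -15435, -108045]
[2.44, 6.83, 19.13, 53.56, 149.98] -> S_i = 2.44*2.80^i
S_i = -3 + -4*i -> [-3, -7, -11, -15, -19]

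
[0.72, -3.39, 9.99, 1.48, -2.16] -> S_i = Random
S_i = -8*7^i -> [-8, -56, -392, -2744, -19208]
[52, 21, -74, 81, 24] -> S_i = Random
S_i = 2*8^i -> [2, 16, 128, 1024, 8192]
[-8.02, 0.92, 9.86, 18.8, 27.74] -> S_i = -8.02 + 8.94*i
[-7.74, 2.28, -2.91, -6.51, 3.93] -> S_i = Random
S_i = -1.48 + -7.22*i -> [-1.48, -8.7, -15.92, -23.14, -30.36]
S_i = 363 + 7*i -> [363, 370, 377, 384, 391]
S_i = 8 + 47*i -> [8, 55, 102, 149, 196]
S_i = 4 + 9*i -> [4, 13, 22, 31, 40]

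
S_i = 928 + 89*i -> [928, 1017, 1106, 1195, 1284]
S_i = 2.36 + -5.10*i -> [2.36, -2.74, -7.84, -12.94, -18.04]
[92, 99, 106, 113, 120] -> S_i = 92 + 7*i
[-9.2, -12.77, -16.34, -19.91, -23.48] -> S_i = -9.20 + -3.57*i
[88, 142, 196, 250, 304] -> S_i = 88 + 54*i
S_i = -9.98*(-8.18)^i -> [-9.98, 81.64, -667.79, 5462.49, -44683.15]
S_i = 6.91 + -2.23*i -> [6.91, 4.68, 2.45, 0.22, -2.01]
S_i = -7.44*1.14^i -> [-7.44, -8.48, -9.67, -11.02, -12.57]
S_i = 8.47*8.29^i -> [8.47, 70.22, 582.09, 4825.55, 40003.83]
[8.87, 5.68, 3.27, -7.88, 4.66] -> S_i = Random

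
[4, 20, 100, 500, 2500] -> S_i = 4*5^i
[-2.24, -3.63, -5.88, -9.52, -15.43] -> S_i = -2.24*1.62^i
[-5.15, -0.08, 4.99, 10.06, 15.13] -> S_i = -5.15 + 5.07*i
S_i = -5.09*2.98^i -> [-5.09, -15.17, -45.2, -134.7, -401.41]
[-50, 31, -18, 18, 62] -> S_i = Random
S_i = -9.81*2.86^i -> [-9.81, -28.06, -80.24, -229.49, -656.35]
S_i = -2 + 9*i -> [-2, 7, 16, 25, 34]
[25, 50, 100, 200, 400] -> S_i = 25*2^i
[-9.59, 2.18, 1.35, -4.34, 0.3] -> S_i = Random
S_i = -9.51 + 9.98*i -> [-9.51, 0.47, 10.45, 20.43, 30.41]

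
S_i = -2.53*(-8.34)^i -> [-2.53, 21.1, -175.98, 1467.64, -12240.09]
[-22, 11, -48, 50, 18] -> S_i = Random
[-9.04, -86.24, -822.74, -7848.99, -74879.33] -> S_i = -9.04*9.54^i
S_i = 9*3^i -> [9, 27, 81, 243, 729]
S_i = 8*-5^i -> [8, -40, 200, -1000, 5000]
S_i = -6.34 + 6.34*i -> [-6.34, 0.0, 6.34, 12.68, 19.02]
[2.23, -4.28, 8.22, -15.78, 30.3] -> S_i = 2.23*(-1.92)^i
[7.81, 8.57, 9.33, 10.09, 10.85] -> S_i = 7.81 + 0.76*i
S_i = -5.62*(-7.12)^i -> [-5.62, 40.01, -284.9, 2028.51, -14442.96]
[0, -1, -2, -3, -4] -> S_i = 0 + -1*i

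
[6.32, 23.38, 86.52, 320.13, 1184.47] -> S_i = 6.32*3.70^i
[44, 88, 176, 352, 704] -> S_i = 44*2^i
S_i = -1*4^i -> [-1, -4, -16, -64, -256]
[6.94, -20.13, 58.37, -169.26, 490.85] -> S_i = 6.94*(-2.90)^i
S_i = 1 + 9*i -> [1, 10, 19, 28, 37]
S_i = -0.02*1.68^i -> [-0.02, -0.03, -0.06, -0.09, -0.16]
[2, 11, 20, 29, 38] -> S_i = 2 + 9*i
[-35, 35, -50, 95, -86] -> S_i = Random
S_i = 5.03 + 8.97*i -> [5.03, 14.0, 22.97, 31.94, 40.91]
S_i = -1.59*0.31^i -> [-1.59, -0.49, -0.15, -0.05, -0.01]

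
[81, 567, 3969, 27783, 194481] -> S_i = 81*7^i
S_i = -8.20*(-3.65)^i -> [-8.2, 29.93, -109.24, 398.74, -1455.41]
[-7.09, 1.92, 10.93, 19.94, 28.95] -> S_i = -7.09 + 9.01*i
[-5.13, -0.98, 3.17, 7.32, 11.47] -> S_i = -5.13 + 4.15*i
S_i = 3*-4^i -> [3, -12, 48, -192, 768]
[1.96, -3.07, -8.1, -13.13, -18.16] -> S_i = 1.96 + -5.03*i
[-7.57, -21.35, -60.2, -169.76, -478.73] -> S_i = -7.57*2.82^i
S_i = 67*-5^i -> [67, -335, 1675, -8375, 41875]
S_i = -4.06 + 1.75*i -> [-4.06, -2.31, -0.56, 1.19, 2.94]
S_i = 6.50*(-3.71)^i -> [6.5, -24.12, 89.47, -331.92, 1231.43]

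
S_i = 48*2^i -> [48, 96, 192, 384, 768]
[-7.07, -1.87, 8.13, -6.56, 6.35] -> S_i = Random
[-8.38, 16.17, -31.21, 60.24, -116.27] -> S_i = -8.38*(-1.93)^i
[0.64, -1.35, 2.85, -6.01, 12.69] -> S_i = 0.64*(-2.11)^i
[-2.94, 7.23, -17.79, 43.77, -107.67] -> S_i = -2.94*(-2.46)^i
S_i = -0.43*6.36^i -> [-0.43, -2.73, -17.39, -110.62, -703.55]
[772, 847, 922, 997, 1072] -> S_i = 772 + 75*i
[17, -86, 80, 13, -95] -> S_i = Random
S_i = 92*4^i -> [92, 368, 1472, 5888, 23552]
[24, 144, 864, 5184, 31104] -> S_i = 24*6^i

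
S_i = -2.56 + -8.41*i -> [-2.56, -10.97, -19.38, -27.79, -36.2]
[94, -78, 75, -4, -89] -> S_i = Random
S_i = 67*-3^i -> [67, -201, 603, -1809, 5427]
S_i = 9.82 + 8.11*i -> [9.82, 17.93, 26.04, 34.15, 42.26]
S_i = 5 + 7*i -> [5, 12, 19, 26, 33]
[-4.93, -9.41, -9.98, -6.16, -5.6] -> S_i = Random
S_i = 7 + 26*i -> [7, 33, 59, 85, 111]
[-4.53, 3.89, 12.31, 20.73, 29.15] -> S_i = -4.53 + 8.42*i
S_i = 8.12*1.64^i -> [8.12, 13.32, 21.84, 35.82, 58.74]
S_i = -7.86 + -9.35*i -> [-7.86, -17.21, -26.56, -35.91, -45.26]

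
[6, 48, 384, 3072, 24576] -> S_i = 6*8^i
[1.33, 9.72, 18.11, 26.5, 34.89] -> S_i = 1.33 + 8.39*i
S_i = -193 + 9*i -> [-193, -184, -175, -166, -157]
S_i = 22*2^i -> [22, 44, 88, 176, 352]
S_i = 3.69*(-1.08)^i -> [3.69, -3.99, 4.3, -4.65, 5.02]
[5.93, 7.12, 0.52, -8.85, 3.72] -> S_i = Random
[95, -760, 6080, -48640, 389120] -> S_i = 95*-8^i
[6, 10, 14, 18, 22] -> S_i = 6 + 4*i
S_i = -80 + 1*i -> [-80, -79, -78, -77, -76]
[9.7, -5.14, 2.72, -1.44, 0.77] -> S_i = 9.70*(-0.53)^i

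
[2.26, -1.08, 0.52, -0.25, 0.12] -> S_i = 2.26*(-0.48)^i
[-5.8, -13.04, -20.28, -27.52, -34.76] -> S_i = -5.80 + -7.24*i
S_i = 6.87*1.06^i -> [6.87, 7.28, 7.72, 8.18, 8.67]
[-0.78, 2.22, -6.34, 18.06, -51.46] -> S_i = -0.78*(-2.85)^i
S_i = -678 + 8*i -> [-678, -670, -662, -654, -646]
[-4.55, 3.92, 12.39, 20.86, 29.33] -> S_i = -4.55 + 8.47*i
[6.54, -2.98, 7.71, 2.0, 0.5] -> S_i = Random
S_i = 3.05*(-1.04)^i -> [3.05, -3.17, 3.3, -3.43, 3.57]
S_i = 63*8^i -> [63, 504, 4032, 32256, 258048]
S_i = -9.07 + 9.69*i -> [-9.07, 0.62, 10.31, 20.0, 29.69]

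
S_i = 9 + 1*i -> [9, 10, 11, 12, 13]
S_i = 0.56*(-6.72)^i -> [0.56, -3.76, 25.29, -169.94, 1142.0]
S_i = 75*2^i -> [75, 150, 300, 600, 1200]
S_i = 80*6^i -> [80, 480, 2880, 17280, 103680]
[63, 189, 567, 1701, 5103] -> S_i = 63*3^i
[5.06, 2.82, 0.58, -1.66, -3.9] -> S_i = 5.06 + -2.24*i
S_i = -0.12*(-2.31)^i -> [-0.12, 0.28, -0.64, 1.48, -3.42]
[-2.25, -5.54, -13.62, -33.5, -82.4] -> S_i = -2.25*2.46^i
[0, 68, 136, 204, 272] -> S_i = 0 + 68*i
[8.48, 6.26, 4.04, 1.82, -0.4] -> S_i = 8.48 + -2.22*i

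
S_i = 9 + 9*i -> [9, 18, 27, 36, 45]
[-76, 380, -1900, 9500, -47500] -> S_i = -76*-5^i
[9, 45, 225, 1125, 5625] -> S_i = 9*5^i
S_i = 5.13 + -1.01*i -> [5.13, 4.12, 3.11, 2.1, 1.09]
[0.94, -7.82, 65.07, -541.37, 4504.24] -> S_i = 0.94*(-8.32)^i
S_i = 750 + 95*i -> [750, 845, 940, 1035, 1130]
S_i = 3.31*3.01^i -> [3.31, 9.96, 29.99, 90.27, 271.7]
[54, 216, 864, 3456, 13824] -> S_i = 54*4^i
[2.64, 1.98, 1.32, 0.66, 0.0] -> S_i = 2.64 + -0.66*i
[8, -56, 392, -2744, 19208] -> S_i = 8*-7^i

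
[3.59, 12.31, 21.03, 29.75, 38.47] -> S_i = 3.59 + 8.72*i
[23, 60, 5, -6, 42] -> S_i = Random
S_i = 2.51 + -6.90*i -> [2.51, -4.39, -11.29, -18.19, -25.09]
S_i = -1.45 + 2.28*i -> [-1.45, 0.83, 3.11, 5.39, 7.67]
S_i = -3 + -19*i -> [-3, -22, -41, -60, -79]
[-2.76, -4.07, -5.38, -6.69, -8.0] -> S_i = -2.76 + -1.31*i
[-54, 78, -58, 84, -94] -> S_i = Random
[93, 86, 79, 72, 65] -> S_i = 93 + -7*i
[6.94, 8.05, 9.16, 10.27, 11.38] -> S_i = 6.94 + 1.11*i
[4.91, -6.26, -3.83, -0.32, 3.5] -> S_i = Random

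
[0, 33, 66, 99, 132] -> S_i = 0 + 33*i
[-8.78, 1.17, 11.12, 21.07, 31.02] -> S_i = -8.78 + 9.95*i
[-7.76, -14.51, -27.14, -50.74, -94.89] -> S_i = -7.76*1.87^i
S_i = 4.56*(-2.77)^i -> [4.56, -12.63, 34.99, -96.92, 268.46]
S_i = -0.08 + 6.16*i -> [-0.08, 6.08, 12.24, 18.4, 24.56]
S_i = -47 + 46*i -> [-47, -1, 45, 91, 137]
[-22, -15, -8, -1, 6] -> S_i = -22 + 7*i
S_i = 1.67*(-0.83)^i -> [1.67, -1.39, 1.15, -0.95, 0.79]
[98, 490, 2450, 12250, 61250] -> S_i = 98*5^i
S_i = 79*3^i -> [79, 237, 711, 2133, 6399]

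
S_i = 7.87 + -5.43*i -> [7.87, 2.44, -2.99, -8.42, -13.85]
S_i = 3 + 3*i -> [3, 6, 9, 12, 15]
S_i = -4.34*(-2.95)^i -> [-4.34, 12.8, -37.77, 111.42, -328.68]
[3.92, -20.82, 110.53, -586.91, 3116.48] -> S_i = 3.92*(-5.31)^i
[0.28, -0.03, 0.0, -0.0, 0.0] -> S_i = 0.28*(-0.11)^i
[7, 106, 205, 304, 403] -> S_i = 7 + 99*i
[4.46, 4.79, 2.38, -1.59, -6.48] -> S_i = Random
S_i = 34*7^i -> [34, 238, 1666, 11662, 81634]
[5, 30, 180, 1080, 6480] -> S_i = 5*6^i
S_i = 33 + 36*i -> [33, 69, 105, 141, 177]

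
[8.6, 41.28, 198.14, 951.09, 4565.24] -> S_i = 8.60*4.80^i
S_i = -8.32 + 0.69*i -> [-8.32, -7.63, -6.94, -6.25, -5.56]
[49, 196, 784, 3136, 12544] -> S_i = 49*4^i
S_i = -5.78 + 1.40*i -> [-5.78, -4.38, -2.98, -1.58, -0.18]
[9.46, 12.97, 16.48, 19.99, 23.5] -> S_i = 9.46 + 3.51*i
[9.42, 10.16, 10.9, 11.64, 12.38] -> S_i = 9.42 + 0.74*i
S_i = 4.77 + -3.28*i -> [4.77, 1.49, -1.79, -5.07, -8.35]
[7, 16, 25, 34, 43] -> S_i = 7 + 9*i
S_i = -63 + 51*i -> [-63, -12, 39, 90, 141]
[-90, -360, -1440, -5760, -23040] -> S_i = -90*4^i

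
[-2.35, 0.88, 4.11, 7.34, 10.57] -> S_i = -2.35 + 3.23*i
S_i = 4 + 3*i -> [4, 7, 10, 13, 16]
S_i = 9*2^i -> [9, 18, 36, 72, 144]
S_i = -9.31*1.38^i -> [-9.31, -12.85, -17.73, -24.47, -33.76]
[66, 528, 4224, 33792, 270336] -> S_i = 66*8^i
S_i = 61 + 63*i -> [61, 124, 187, 250, 313]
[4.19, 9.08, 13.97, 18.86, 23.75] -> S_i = 4.19 + 4.89*i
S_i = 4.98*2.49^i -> [4.98, 12.4, 30.88, 76.88, 191.44]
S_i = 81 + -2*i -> [81, 79, 77, 75, 73]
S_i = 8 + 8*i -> [8, 16, 24, 32, 40]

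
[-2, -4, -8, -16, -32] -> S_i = -2*2^i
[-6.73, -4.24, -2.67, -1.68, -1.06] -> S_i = -6.73*0.63^i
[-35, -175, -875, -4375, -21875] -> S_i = -35*5^i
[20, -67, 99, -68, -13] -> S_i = Random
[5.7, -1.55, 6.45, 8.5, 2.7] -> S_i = Random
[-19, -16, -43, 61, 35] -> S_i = Random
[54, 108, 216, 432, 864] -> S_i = 54*2^i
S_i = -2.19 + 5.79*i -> [-2.19, 3.6, 9.39, 15.18, 20.97]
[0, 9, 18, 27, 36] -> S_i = 0 + 9*i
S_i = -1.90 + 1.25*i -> [-1.9, -0.65, 0.6, 1.85, 3.1]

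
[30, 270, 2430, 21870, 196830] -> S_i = 30*9^i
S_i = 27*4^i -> [27, 108, 432, 1728, 6912]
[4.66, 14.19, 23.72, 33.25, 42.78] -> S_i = 4.66 + 9.53*i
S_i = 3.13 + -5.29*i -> [3.13, -2.16, -7.45, -12.74, -18.03]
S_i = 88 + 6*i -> [88, 94, 100, 106, 112]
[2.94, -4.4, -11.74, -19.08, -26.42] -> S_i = 2.94 + -7.34*i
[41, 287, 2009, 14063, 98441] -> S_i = 41*7^i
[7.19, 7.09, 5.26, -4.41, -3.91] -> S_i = Random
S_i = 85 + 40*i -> [85, 125, 165, 205, 245]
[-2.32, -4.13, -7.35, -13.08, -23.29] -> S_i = -2.32*1.78^i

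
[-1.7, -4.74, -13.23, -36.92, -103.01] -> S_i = -1.70*2.79^i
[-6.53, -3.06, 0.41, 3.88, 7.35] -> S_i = -6.53 + 3.47*i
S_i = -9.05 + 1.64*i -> [-9.05, -7.41, -5.77, -4.13, -2.49]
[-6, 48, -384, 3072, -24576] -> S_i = -6*-8^i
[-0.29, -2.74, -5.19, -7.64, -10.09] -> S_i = -0.29 + -2.45*i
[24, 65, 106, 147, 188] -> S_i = 24 + 41*i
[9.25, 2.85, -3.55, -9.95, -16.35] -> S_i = 9.25 + -6.40*i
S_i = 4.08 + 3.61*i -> [4.08, 7.69, 11.3, 14.91, 18.52]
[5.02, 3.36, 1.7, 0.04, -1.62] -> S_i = 5.02 + -1.66*i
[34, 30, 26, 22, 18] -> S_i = 34 + -4*i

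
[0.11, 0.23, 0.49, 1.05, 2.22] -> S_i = 0.11*2.12^i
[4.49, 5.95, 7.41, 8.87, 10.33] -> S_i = 4.49 + 1.46*i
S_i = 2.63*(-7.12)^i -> [2.63, -18.73, 133.33, -949.28, 6758.9]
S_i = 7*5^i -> [7, 35, 175, 875, 4375]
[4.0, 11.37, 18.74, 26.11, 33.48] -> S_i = 4.00 + 7.37*i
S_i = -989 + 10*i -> [-989, -979, -969, -959, -949]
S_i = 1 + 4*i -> [1, 5, 9, 13, 17]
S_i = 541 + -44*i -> [541, 497, 453, 409, 365]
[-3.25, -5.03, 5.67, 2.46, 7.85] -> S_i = Random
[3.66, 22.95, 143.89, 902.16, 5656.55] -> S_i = 3.66*6.27^i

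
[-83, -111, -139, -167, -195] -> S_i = -83 + -28*i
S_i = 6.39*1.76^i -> [6.39, 11.25, 19.79, 34.84, 61.31]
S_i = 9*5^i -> [9, 45, 225, 1125, 5625]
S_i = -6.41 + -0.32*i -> [-6.41, -6.73, -7.05, -7.37, -7.69]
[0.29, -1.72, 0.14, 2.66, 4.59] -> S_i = Random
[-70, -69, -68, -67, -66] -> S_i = -70 + 1*i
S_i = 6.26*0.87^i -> [6.26, 5.45, 4.74, 4.12, 3.59]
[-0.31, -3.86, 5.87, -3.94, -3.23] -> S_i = Random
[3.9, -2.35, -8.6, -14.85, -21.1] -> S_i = 3.90 + -6.25*i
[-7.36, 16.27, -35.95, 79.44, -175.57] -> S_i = -7.36*(-2.21)^i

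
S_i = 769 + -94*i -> [769, 675, 581, 487, 393]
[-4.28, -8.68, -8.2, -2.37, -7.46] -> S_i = Random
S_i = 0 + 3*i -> [0, 3, 6, 9, 12]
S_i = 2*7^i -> [2, 14, 98, 686, 4802]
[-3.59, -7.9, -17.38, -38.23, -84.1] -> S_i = -3.59*2.20^i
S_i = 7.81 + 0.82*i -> [7.81, 8.63, 9.45, 10.27, 11.09]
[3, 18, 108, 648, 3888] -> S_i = 3*6^i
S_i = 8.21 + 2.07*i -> [8.21, 10.28, 12.35, 14.42, 16.49]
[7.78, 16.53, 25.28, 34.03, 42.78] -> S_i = 7.78 + 8.75*i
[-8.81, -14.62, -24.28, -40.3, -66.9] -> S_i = -8.81*1.66^i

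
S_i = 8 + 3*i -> [8, 11, 14, 17, 20]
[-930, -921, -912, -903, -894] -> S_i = -930 + 9*i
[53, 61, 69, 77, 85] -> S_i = 53 + 8*i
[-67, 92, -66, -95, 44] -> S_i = Random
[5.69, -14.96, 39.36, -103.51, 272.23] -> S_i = 5.69*(-2.63)^i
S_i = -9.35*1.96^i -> [-9.35, -18.33, -35.92, -70.4, -137.99]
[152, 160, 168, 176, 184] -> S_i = 152 + 8*i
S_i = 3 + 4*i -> [3, 7, 11, 15, 19]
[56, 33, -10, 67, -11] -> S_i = Random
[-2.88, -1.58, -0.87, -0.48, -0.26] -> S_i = -2.88*0.55^i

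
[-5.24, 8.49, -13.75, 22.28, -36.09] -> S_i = -5.24*(-1.62)^i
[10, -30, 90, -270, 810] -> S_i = 10*-3^i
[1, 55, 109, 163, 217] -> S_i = 1 + 54*i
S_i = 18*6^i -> [18, 108, 648, 3888, 23328]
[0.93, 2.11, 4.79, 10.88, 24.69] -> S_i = 0.93*2.27^i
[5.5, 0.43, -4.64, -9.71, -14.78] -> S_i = 5.50 + -5.07*i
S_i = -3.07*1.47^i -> [-3.07, -4.51, -6.63, -9.75, -14.34]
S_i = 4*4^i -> [4, 16, 64, 256, 1024]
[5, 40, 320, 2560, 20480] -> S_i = 5*8^i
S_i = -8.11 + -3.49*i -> [-8.11, -11.6, -15.09, -18.58, -22.07]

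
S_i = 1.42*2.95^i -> [1.42, 4.19, 12.36, 36.45, 107.54]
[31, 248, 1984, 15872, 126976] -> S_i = 31*8^i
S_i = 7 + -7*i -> [7, 0, -7, -14, -21]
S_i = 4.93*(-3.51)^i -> [4.93, -17.3, 60.74, -213.19, 748.3]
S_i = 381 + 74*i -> [381, 455, 529, 603, 677]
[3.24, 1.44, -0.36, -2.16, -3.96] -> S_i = 3.24 + -1.80*i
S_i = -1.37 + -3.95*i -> [-1.37, -5.32, -9.27, -13.22, -17.17]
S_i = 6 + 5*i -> [6, 11, 16, 21, 26]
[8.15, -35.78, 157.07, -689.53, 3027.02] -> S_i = 8.15*(-4.39)^i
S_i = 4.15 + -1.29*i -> [4.15, 2.86, 1.57, 0.28, -1.01]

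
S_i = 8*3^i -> [8, 24, 72, 216, 648]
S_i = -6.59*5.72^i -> [-6.59, -37.69, -215.61, -1233.31, -7054.55]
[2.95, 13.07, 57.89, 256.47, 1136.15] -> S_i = 2.95*4.43^i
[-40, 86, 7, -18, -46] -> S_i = Random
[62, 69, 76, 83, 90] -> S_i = 62 + 7*i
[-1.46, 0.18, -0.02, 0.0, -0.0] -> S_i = -1.46*(-0.12)^i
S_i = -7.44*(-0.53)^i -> [-7.44, 3.94, -2.09, 1.11, -0.59]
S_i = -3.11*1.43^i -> [-3.11, -4.45, -6.36, -9.09, -13.0]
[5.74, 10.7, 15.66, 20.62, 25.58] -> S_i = 5.74 + 4.96*i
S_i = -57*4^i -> [-57, -228, -912, -3648, -14592]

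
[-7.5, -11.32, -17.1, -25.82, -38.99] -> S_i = -7.50*1.51^i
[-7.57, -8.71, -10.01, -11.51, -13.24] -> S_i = -7.57*1.15^i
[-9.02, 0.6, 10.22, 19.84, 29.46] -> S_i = -9.02 + 9.62*i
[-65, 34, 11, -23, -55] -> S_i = Random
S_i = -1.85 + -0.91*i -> [-1.85, -2.76, -3.67, -4.58, -5.49]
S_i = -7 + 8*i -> [-7, 1, 9, 17, 25]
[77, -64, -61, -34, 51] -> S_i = Random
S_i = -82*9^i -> [-82, -738, -6642, -59778, -538002]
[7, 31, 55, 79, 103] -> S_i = 7 + 24*i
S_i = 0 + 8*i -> [0, 8, 16, 24, 32]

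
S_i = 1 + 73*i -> [1, 74, 147, 220, 293]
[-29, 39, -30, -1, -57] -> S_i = Random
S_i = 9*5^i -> [9, 45, 225, 1125, 5625]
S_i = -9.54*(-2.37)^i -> [-9.54, 22.61, -53.59, 127.0, -300.98]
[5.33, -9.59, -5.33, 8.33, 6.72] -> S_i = Random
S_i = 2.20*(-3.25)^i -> [2.2, -7.15, 23.24, -75.52, 245.45]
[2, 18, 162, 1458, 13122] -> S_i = 2*9^i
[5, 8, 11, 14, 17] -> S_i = 5 + 3*i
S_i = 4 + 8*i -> [4, 12, 20, 28, 36]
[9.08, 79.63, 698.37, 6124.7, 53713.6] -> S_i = 9.08*8.77^i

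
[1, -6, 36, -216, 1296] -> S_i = 1*-6^i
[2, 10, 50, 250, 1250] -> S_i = 2*5^i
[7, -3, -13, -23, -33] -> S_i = 7 + -10*i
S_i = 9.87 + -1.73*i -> [9.87, 8.14, 6.41, 4.68, 2.95]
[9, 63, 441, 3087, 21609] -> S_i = 9*7^i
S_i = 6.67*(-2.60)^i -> [6.67, -17.34, 45.09, -117.23, 304.8]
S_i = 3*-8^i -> [3, -24, 192, -1536, 12288]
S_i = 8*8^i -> [8, 64, 512, 4096, 32768]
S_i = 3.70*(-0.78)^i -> [3.7, -2.89, 2.25, -1.76, 1.37]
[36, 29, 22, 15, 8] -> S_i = 36 + -7*i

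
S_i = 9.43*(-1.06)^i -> [9.43, -10.0, 10.6, -11.23, 11.91]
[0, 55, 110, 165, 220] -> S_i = 0 + 55*i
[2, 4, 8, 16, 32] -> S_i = 2*2^i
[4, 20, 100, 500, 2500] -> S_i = 4*5^i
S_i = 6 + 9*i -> [6, 15, 24, 33, 42]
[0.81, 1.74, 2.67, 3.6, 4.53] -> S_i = 0.81 + 0.93*i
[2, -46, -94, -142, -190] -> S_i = 2 + -48*i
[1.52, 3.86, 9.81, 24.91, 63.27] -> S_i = 1.52*2.54^i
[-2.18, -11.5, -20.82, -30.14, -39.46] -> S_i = -2.18 + -9.32*i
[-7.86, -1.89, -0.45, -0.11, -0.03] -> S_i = -7.86*0.24^i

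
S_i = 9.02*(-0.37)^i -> [9.02, -3.34, 1.23, -0.46, 0.17]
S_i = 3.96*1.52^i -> [3.96, 6.02, 9.15, 13.91, 21.14]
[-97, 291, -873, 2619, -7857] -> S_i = -97*-3^i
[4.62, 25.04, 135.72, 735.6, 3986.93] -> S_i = 4.62*5.42^i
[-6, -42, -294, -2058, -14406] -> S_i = -6*7^i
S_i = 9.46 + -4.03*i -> [9.46, 5.43, 1.4, -2.63, -6.66]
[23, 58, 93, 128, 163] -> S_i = 23 + 35*i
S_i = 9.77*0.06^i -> [9.77, 0.59, 0.04, 0.0, 0.0]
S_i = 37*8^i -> [37, 296, 2368, 18944, 151552]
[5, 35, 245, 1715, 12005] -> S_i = 5*7^i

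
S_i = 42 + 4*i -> [42, 46, 50, 54, 58]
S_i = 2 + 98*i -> [2, 100, 198, 296, 394]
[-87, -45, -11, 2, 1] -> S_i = Random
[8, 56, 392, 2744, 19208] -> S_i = 8*7^i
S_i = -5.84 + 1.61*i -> [-5.84, -4.23, -2.62, -1.01, 0.6]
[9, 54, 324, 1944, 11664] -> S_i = 9*6^i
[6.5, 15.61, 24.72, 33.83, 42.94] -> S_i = 6.50 + 9.11*i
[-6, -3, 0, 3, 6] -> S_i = -6 + 3*i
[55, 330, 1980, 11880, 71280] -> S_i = 55*6^i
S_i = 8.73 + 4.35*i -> [8.73, 13.08, 17.43, 21.78, 26.13]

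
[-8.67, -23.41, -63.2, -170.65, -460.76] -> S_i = -8.67*2.70^i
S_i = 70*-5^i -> [70, -350, 1750, -8750, 43750]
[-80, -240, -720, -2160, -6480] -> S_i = -80*3^i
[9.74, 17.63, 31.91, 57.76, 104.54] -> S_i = 9.74*1.81^i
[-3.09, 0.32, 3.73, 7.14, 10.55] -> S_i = -3.09 + 3.41*i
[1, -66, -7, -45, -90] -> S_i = Random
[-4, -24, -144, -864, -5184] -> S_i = -4*6^i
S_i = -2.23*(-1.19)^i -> [-2.23, 2.65, -3.16, 3.76, -4.47]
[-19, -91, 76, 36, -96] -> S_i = Random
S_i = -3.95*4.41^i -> [-3.95, -17.42, -76.82, -338.78, -1494.0]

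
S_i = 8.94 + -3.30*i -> [8.94, 5.64, 2.34, -0.96, -4.26]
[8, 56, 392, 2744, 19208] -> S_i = 8*7^i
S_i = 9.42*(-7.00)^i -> [9.42, -65.94, 461.58, -3231.06, 22617.42]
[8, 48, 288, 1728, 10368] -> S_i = 8*6^i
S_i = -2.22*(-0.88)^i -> [-2.22, 1.95, -1.72, 1.51, -1.33]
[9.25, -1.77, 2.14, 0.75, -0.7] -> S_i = Random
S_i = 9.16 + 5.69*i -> [9.16, 14.85, 20.54, 26.23, 31.92]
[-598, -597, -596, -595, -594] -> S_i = -598 + 1*i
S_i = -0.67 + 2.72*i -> [-0.67, 2.05, 4.77, 7.49, 10.21]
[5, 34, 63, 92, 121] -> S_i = 5 + 29*i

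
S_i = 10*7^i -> [10, 70, 490, 3430, 24010]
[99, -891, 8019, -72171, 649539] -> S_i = 99*-9^i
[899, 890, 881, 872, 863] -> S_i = 899 + -9*i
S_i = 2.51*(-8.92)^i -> [2.51, -22.39, 199.71, -1781.43, 15890.34]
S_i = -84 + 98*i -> [-84, 14, 112, 210, 308]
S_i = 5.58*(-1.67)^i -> [5.58, -9.32, 15.56, -25.99, 43.4]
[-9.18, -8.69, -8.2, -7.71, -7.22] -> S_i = -9.18 + 0.49*i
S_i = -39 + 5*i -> [-39, -34, -29, -24, -19]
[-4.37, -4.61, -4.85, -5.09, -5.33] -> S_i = -4.37 + -0.24*i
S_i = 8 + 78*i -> [8, 86, 164, 242, 320]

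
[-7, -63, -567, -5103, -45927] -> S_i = -7*9^i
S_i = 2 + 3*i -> [2, 5, 8, 11, 14]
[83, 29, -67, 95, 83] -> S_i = Random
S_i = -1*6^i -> [-1, -6, -36, -216, -1296]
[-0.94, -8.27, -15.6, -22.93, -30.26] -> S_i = -0.94 + -7.33*i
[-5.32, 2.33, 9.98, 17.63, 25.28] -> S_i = -5.32 + 7.65*i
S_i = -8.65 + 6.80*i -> [-8.65, -1.85, 4.95, 11.75, 18.55]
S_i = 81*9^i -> [81, 729, 6561, 59049, 531441]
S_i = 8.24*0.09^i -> [8.24, 0.74, 0.07, 0.01, 0.0]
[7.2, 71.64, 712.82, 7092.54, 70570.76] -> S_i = 7.20*9.95^i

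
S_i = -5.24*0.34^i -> [-5.24, -1.78, -0.61, -0.21, -0.07]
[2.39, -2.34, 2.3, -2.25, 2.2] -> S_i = 2.39*(-0.98)^i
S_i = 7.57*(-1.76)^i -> [7.57, -13.32, 23.45, -41.27, 72.64]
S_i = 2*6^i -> [2, 12, 72, 432, 2592]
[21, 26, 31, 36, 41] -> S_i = 21 + 5*i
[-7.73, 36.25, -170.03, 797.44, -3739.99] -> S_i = -7.73*(-4.69)^i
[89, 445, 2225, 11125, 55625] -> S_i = 89*5^i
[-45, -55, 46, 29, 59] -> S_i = Random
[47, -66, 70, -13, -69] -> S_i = Random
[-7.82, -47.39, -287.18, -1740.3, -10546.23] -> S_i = -7.82*6.06^i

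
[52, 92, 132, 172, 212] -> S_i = 52 + 40*i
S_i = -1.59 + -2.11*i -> [-1.59, -3.7, -5.81, -7.92, -10.03]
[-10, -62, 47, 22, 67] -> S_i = Random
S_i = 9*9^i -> [9, 81, 729, 6561, 59049]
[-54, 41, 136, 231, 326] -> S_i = -54 + 95*i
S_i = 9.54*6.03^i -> [9.54, 57.53, 346.88, 2091.7, 12612.98]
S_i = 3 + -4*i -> [3, -1, -5, -9, -13]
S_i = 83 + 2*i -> [83, 85, 87, 89, 91]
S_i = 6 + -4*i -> [6, 2, -2, -6, -10]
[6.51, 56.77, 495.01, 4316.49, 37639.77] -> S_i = 6.51*8.72^i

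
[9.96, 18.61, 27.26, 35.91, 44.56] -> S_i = 9.96 + 8.65*i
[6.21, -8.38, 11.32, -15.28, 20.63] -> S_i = 6.21*(-1.35)^i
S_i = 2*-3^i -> [2, -6, 18, -54, 162]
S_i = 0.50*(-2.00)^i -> [0.5, -1.0, 2.0, -4.0, 8.0]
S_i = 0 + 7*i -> [0, 7, 14, 21, 28]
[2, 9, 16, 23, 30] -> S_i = 2 + 7*i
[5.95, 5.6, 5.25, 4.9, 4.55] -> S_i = 5.95 + -0.35*i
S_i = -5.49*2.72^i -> [-5.49, -14.93, -40.62, -110.48, -300.5]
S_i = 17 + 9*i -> [17, 26, 35, 44, 53]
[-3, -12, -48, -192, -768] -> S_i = -3*4^i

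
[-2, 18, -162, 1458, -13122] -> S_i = -2*-9^i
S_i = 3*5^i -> [3, 15, 75, 375, 1875]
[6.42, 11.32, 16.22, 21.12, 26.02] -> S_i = 6.42 + 4.90*i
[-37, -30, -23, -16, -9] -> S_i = -37 + 7*i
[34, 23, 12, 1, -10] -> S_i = 34 + -11*i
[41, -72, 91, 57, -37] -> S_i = Random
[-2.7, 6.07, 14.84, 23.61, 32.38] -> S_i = -2.70 + 8.77*i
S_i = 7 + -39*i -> [7, -32, -71, -110, -149]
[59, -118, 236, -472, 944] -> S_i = 59*-2^i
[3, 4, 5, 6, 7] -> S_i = 3 + 1*i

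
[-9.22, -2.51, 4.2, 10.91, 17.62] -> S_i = -9.22 + 6.71*i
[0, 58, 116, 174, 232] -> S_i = 0 + 58*i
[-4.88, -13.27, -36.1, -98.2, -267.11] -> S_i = -4.88*2.72^i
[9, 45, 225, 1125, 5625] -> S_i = 9*5^i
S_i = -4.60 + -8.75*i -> [-4.6, -13.35, -22.1, -30.85, -39.6]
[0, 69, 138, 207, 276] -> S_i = 0 + 69*i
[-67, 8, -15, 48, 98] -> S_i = Random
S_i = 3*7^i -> [3, 21, 147, 1029, 7203]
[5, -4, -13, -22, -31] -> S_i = 5 + -9*i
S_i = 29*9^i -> [29, 261, 2349, 21141, 190269]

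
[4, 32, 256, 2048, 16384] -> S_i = 4*8^i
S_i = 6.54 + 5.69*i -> [6.54, 12.23, 17.92, 23.61, 29.3]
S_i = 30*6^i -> [30, 180, 1080, 6480, 38880]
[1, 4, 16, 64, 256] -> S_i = 1*4^i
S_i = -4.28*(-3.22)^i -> [-4.28, 13.78, -44.38, 142.89, -460.12]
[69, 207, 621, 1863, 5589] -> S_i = 69*3^i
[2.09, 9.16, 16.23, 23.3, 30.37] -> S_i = 2.09 + 7.07*i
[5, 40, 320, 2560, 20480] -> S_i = 5*8^i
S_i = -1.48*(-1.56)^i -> [-1.48, 2.31, -3.6, 5.62, -8.77]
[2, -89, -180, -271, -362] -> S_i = 2 + -91*i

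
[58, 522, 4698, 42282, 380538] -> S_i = 58*9^i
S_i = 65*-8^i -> [65, -520, 4160, -33280, 266240]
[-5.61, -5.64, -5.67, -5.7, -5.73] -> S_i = -5.61 + -0.03*i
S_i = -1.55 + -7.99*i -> [-1.55, -9.54, -17.53, -25.52, -33.51]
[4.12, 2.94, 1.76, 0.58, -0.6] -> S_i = 4.12 + -1.18*i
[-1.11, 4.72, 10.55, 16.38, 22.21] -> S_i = -1.11 + 5.83*i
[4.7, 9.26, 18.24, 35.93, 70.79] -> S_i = 4.70*1.97^i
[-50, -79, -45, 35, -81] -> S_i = Random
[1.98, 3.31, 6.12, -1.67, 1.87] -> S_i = Random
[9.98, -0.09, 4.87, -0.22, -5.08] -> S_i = Random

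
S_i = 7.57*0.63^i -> [7.57, 4.77, 3.0, 1.89, 1.19]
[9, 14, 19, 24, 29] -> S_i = 9 + 5*i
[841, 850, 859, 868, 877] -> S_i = 841 + 9*i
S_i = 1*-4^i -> [1, -4, 16, -64, 256]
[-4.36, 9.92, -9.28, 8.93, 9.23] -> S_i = Random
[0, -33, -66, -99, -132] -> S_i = 0 + -33*i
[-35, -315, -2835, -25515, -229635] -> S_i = -35*9^i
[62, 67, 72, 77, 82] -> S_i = 62 + 5*i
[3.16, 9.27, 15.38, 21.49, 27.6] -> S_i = 3.16 + 6.11*i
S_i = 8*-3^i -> [8, -24, 72, -216, 648]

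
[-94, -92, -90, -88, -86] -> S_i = -94 + 2*i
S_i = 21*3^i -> [21, 63, 189, 567, 1701]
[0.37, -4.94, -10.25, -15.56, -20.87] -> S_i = 0.37 + -5.31*i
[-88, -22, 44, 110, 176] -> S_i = -88 + 66*i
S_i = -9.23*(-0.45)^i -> [-9.23, 4.15, -1.87, 0.84, -0.38]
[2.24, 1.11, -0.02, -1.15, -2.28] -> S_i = 2.24 + -1.13*i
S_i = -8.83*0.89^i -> [-8.83, -7.86, -6.99, -6.22, -5.54]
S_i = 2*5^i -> [2, 10, 50, 250, 1250]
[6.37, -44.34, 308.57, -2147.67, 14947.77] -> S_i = 6.37*(-6.96)^i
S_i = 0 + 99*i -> [0, 99, 198, 297, 396]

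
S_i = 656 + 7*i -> [656, 663, 670, 677, 684]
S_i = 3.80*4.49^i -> [3.8, 17.06, 76.61, 343.97, 1544.43]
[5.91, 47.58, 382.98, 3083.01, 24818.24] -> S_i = 5.91*8.05^i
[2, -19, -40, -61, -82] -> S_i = 2 + -21*i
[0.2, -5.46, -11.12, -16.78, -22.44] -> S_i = 0.20 + -5.66*i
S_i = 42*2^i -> [42, 84, 168, 336, 672]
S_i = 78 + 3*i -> [78, 81, 84, 87, 90]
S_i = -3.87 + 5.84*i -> [-3.87, 1.97, 7.81, 13.65, 19.49]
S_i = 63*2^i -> [63, 126, 252, 504, 1008]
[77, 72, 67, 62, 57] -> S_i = 77 + -5*i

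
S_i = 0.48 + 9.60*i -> [0.48, 10.08, 19.68, 29.28, 38.88]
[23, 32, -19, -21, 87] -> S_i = Random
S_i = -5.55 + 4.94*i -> [-5.55, -0.61, 4.33, 9.27, 14.21]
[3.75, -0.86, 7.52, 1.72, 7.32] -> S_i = Random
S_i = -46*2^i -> [-46, -92, -184, -368, -736]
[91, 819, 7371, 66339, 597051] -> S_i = 91*9^i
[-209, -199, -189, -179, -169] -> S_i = -209 + 10*i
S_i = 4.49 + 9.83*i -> [4.49, 14.32, 24.15, 33.98, 43.81]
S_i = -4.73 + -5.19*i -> [-4.73, -9.92, -15.11, -20.3, -25.49]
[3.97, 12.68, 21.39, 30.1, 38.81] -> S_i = 3.97 + 8.71*i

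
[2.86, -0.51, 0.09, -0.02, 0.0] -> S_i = 2.86*(-0.18)^i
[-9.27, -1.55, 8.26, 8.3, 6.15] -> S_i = Random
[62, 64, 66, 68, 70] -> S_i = 62 + 2*i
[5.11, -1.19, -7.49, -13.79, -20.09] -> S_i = 5.11 + -6.30*i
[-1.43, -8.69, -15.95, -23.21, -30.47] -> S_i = -1.43 + -7.26*i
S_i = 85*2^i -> [85, 170, 340, 680, 1360]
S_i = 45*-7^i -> [45, -315, 2205, -15435, 108045]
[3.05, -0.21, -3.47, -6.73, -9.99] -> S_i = 3.05 + -3.26*i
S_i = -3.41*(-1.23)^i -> [-3.41, 4.19, -5.16, 6.35, -7.81]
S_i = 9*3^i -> [9, 27, 81, 243, 729]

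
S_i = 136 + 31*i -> [136, 167, 198, 229, 260]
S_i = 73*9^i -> [73, 657, 5913, 53217, 478953]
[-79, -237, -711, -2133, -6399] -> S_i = -79*3^i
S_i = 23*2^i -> [23, 46, 92, 184, 368]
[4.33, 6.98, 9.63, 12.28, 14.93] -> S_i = 4.33 + 2.65*i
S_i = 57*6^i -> [57, 342, 2052, 12312, 73872]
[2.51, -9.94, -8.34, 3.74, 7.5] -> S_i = Random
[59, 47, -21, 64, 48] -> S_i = Random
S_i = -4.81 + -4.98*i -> [-4.81, -9.79, -14.77, -19.75, -24.73]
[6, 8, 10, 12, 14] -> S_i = 6 + 2*i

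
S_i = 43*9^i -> [43, 387, 3483, 31347, 282123]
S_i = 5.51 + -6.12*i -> [5.51, -0.61, -6.73, -12.85, -18.97]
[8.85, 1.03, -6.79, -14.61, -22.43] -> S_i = 8.85 + -7.82*i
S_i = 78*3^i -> [78, 234, 702, 2106, 6318]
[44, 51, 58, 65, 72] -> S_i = 44 + 7*i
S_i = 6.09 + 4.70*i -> [6.09, 10.79, 15.49, 20.19, 24.89]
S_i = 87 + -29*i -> [87, 58, 29, 0, -29]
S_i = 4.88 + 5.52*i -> [4.88, 10.4, 15.92, 21.44, 26.96]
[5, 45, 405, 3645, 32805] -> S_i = 5*9^i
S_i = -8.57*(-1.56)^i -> [-8.57, 13.37, -20.86, 32.54, -50.76]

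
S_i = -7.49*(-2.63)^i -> [-7.49, 19.7, -51.81, 136.25, -358.35]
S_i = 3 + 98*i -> [3, 101, 199, 297, 395]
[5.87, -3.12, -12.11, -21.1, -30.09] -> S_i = 5.87 + -8.99*i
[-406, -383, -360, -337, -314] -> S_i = -406 + 23*i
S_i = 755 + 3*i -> [755, 758, 761, 764, 767]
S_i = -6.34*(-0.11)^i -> [-6.34, 0.7, -0.08, 0.01, -0.0]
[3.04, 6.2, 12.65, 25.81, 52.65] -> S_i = 3.04*2.04^i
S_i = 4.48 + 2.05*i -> [4.48, 6.53, 8.58, 10.63, 12.68]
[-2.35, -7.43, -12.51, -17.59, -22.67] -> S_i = -2.35 + -5.08*i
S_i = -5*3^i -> [-5, -15, -45, -135, -405]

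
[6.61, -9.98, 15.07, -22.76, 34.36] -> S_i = 6.61*(-1.51)^i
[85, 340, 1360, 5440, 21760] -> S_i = 85*4^i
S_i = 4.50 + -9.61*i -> [4.5, -5.11, -14.72, -24.33, -33.94]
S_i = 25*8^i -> [25, 200, 1600, 12800, 102400]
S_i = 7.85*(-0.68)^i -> [7.85, -5.34, 3.63, -2.47, 1.68]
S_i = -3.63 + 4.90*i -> [-3.63, 1.27, 6.17, 11.07, 15.97]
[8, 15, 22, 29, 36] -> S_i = 8 + 7*i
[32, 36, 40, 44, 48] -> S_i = 32 + 4*i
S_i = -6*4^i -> [-6, -24, -96, -384, -1536]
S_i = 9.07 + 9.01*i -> [9.07, 18.08, 27.09, 36.1, 45.11]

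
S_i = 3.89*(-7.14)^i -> [3.89, -27.77, 198.31, -1415.94, 10109.8]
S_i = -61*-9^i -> [-61, 549, -4941, 44469, -400221]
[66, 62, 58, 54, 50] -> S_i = 66 + -4*i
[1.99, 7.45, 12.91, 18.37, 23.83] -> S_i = 1.99 + 5.46*i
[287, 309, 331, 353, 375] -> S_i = 287 + 22*i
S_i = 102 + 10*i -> [102, 112, 122, 132, 142]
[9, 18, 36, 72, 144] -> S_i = 9*2^i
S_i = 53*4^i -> [53, 212, 848, 3392, 13568]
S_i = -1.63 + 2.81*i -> [-1.63, 1.18, 3.99, 6.8, 9.61]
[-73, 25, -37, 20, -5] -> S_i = Random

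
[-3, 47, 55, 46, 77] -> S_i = Random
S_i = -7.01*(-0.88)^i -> [-7.01, 6.17, -5.43, 4.78, -4.2]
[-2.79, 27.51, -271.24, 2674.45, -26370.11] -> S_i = -2.79*(-9.86)^i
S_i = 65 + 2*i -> [65, 67, 69, 71, 73]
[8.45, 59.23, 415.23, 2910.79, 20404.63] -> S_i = 8.45*7.01^i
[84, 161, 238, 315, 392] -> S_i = 84 + 77*i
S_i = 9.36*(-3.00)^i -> [9.36, -28.08, 84.24, -252.72, 758.16]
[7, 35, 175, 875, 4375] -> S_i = 7*5^i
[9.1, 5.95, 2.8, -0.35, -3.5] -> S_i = 9.10 + -3.15*i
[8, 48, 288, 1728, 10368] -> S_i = 8*6^i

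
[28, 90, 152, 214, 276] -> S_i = 28 + 62*i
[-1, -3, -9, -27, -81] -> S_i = -1*3^i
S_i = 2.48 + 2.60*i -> [2.48, 5.08, 7.68, 10.28, 12.88]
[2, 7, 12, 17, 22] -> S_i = 2 + 5*i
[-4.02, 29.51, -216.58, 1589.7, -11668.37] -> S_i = -4.02*(-7.34)^i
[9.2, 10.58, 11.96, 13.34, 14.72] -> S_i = 9.20 + 1.38*i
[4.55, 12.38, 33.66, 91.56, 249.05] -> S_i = 4.55*2.72^i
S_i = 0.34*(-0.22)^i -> [0.34, -0.07, 0.02, -0.0, 0.0]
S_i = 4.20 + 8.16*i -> [4.2, 12.36, 20.52, 28.68, 36.84]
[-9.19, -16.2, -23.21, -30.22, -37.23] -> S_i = -9.19 + -7.01*i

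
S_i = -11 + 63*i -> [-11, 52, 115, 178, 241]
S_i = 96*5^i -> [96, 480, 2400, 12000, 60000]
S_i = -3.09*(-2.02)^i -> [-3.09, 6.24, -12.61, 25.47, -51.45]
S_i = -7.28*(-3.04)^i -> [-7.28, 22.13, -67.28, 204.53, -621.76]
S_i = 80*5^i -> [80, 400, 2000, 10000, 50000]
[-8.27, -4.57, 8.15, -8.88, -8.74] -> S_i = Random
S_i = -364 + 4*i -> [-364, -360, -356, -352, -348]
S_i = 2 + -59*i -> [2, -57, -116, -175, -234]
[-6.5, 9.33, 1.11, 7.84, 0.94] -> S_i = Random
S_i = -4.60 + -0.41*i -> [-4.6, -5.01, -5.42, -5.83, -6.24]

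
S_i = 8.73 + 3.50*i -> [8.73, 12.23, 15.73, 19.23, 22.73]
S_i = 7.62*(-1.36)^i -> [7.62, -10.36, 14.09, -19.17, 26.07]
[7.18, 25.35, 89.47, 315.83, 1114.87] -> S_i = 7.18*3.53^i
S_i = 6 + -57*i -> [6, -51, -108, -165, -222]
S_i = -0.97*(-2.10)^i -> [-0.97, 2.04, -4.28, 8.98, -18.86]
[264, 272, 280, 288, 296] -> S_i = 264 + 8*i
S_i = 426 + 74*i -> [426, 500, 574, 648, 722]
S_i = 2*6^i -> [2, 12, 72, 432, 2592]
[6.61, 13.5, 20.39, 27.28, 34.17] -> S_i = 6.61 + 6.89*i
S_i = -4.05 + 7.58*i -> [-4.05, 3.53, 11.11, 18.69, 26.27]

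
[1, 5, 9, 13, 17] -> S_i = 1 + 4*i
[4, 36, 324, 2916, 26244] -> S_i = 4*9^i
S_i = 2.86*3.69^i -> [2.86, 10.55, 38.94, 143.7, 530.24]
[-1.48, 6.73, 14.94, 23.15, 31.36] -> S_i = -1.48 + 8.21*i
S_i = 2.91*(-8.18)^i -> [2.91, -23.8, 194.72, -1592.77, 13028.85]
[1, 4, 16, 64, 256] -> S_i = 1*4^i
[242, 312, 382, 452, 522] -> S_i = 242 + 70*i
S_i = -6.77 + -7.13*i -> [-6.77, -13.9, -21.03, -28.16, -35.29]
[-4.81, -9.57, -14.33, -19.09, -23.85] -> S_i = -4.81 + -4.76*i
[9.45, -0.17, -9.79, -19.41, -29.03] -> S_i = 9.45 + -9.62*i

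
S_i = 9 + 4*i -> [9, 13, 17, 21, 25]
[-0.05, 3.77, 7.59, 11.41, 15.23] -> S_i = -0.05 + 3.82*i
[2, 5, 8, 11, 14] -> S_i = 2 + 3*i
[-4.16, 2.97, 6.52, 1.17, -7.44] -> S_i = Random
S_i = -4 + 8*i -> [-4, 4, 12, 20, 28]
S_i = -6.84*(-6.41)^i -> [-6.84, 43.84, -281.04, 1801.48, -11547.51]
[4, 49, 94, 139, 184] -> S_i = 4 + 45*i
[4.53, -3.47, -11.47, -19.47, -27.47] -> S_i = 4.53 + -8.00*i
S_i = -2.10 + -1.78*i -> [-2.1, -3.88, -5.66, -7.44, -9.22]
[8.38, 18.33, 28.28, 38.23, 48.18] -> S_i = 8.38 + 9.95*i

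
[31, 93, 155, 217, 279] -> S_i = 31 + 62*i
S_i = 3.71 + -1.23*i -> [3.71, 2.48, 1.25, 0.02, -1.21]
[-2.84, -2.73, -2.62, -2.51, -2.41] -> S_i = -2.84*0.96^i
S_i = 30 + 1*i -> [30, 31, 32, 33, 34]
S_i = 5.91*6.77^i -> [5.91, 40.01, 270.87, 1833.81, 12414.87]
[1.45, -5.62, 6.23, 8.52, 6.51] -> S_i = Random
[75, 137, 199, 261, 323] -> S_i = 75 + 62*i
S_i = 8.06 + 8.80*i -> [8.06, 16.86, 25.66, 34.46, 43.26]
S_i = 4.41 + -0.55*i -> [4.41, 3.86, 3.31, 2.76, 2.21]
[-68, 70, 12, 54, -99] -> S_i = Random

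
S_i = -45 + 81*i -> [-45, 36, 117, 198, 279]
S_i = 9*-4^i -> [9, -36, 144, -576, 2304]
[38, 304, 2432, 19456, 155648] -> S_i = 38*8^i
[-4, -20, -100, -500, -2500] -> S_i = -4*5^i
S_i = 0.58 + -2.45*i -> [0.58, -1.87, -4.32, -6.77, -9.22]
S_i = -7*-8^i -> [-7, 56, -448, 3584, -28672]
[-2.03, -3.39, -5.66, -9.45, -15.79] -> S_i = -2.03*1.67^i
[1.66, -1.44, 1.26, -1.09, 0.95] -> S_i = 1.66*(-0.87)^i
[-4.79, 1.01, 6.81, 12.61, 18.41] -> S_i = -4.79 + 5.80*i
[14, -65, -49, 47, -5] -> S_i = Random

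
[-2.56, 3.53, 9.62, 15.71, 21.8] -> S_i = -2.56 + 6.09*i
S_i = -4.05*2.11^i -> [-4.05, -8.55, -18.03, -38.05, -80.28]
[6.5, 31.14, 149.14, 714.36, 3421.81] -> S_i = 6.50*4.79^i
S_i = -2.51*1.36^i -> [-2.51, -3.41, -4.64, -6.31, -8.59]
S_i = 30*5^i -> [30, 150, 750, 3750, 18750]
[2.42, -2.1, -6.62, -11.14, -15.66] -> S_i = 2.42 + -4.52*i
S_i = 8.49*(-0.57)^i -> [8.49, -4.84, 2.76, -1.57, 0.9]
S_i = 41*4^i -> [41, 164, 656, 2624, 10496]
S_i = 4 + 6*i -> [4, 10, 16, 22, 28]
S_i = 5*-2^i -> [5, -10, 20, -40, 80]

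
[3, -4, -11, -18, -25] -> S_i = 3 + -7*i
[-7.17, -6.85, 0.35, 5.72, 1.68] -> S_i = Random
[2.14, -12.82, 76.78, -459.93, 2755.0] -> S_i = 2.14*(-5.99)^i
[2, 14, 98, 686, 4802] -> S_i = 2*7^i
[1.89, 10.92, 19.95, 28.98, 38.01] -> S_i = 1.89 + 9.03*i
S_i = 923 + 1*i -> [923, 924, 925, 926, 927]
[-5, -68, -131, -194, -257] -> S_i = -5 + -63*i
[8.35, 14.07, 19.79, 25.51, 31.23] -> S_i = 8.35 + 5.72*i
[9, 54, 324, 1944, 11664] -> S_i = 9*6^i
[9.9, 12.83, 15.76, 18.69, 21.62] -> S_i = 9.90 + 2.93*i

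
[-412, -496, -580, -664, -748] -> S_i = -412 + -84*i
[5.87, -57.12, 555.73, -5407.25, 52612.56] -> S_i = 5.87*(-9.73)^i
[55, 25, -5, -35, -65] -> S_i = 55 + -30*i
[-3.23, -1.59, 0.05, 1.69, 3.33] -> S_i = -3.23 + 1.64*i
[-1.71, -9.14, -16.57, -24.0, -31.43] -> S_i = -1.71 + -7.43*i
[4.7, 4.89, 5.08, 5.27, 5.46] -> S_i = 4.70 + 0.19*i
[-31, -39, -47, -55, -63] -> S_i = -31 + -8*i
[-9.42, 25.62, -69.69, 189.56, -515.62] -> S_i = -9.42*(-2.72)^i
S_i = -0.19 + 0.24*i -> [-0.19, 0.05, 0.29, 0.53, 0.77]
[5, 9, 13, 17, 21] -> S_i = 5 + 4*i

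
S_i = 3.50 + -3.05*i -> [3.5, 0.45, -2.6, -5.65, -8.7]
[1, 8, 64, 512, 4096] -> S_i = 1*8^i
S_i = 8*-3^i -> [8, -24, 72, -216, 648]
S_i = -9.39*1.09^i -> [-9.39, -10.24, -11.16, -12.16, -13.25]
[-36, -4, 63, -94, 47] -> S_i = Random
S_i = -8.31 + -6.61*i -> [-8.31, -14.92, -21.53, -28.14, -34.75]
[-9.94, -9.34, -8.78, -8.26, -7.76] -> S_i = -9.94*0.94^i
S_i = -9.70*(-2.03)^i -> [-9.7, 19.69, -39.97, 81.14, -164.72]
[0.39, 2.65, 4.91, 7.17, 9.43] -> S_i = 0.39 + 2.26*i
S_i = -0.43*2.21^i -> [-0.43, -0.95, -2.1, -4.64, -10.26]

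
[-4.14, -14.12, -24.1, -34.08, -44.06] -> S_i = -4.14 + -9.98*i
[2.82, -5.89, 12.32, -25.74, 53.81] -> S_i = 2.82*(-2.09)^i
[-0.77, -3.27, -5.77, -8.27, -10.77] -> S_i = -0.77 + -2.50*i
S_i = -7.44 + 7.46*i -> [-7.44, 0.02, 7.48, 14.94, 22.4]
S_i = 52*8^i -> [52, 416, 3328, 26624, 212992]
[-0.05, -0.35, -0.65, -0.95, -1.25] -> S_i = -0.05 + -0.30*i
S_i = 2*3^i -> [2, 6, 18, 54, 162]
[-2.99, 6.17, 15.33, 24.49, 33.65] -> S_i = -2.99 + 9.16*i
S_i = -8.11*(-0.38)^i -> [-8.11, 3.08, -1.17, 0.45, -0.17]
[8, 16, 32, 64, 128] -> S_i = 8*2^i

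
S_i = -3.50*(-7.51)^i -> [-3.5, 26.28, -197.4, 1482.48, -11133.4]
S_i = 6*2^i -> [6, 12, 24, 48, 96]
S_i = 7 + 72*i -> [7, 79, 151, 223, 295]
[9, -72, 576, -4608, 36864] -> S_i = 9*-8^i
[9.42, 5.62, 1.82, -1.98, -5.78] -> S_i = 9.42 + -3.80*i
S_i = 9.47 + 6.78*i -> [9.47, 16.25, 23.03, 29.81, 36.59]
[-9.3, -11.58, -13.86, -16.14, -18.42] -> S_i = -9.30 + -2.28*i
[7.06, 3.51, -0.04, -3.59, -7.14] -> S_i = 7.06 + -3.55*i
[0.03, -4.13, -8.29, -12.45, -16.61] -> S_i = 0.03 + -4.16*i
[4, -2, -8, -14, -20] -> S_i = 4 + -6*i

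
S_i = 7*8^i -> [7, 56, 448, 3584, 28672]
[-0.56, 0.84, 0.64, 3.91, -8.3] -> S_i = Random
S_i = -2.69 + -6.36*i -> [-2.69, -9.05, -15.41, -21.77, -28.13]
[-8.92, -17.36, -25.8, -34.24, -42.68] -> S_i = -8.92 + -8.44*i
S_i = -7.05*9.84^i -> [-7.05, -69.37, -682.62, -6716.99, -66095.14]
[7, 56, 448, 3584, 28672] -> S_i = 7*8^i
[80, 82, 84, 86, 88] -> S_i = 80 + 2*i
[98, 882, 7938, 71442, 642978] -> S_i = 98*9^i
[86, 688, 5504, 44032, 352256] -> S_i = 86*8^i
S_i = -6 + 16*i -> [-6, 10, 26, 42, 58]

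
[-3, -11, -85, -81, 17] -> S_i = Random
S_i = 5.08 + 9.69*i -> [5.08, 14.77, 24.46, 34.15, 43.84]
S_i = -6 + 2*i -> [-6, -4, -2, 0, 2]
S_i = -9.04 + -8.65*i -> [-9.04, -17.69, -26.34, -34.99, -43.64]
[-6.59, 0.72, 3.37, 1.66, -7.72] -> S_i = Random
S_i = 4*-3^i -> [4, -12, 36, -108, 324]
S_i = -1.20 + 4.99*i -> [-1.2, 3.79, 8.78, 13.77, 18.76]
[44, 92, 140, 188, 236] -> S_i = 44 + 48*i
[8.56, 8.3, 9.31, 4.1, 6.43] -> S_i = Random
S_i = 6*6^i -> [6, 36, 216, 1296, 7776]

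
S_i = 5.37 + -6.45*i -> [5.37, -1.08, -7.53, -13.98, -20.43]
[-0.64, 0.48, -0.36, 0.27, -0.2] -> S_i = -0.64*(-0.75)^i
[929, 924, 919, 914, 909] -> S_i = 929 + -5*i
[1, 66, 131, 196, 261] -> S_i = 1 + 65*i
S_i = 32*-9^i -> [32, -288, 2592, -23328, 209952]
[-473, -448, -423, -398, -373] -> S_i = -473 + 25*i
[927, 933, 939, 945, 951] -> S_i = 927 + 6*i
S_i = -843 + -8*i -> [-843, -851, -859, -867, -875]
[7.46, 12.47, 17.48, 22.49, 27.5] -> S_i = 7.46 + 5.01*i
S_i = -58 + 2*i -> [-58, -56, -54, -52, -50]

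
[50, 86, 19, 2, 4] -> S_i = Random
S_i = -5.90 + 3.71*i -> [-5.9, -2.19, 1.52, 5.23, 8.94]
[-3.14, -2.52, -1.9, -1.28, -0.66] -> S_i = -3.14 + 0.62*i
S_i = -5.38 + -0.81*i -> [-5.38, -6.19, -7.0, -7.81, -8.62]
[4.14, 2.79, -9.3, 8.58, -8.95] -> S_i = Random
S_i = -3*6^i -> [-3, -18, -108, -648, -3888]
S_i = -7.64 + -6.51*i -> [-7.64, -14.15, -20.66, -27.17, -33.68]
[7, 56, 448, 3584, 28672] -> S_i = 7*8^i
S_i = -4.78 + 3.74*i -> [-4.78, -1.04, 2.7, 6.44, 10.18]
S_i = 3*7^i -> [3, 21, 147, 1029, 7203]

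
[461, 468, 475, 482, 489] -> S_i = 461 + 7*i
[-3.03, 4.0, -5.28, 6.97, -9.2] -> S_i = -3.03*(-1.32)^i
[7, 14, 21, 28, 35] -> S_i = 7 + 7*i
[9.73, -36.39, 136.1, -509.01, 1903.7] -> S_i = 9.73*(-3.74)^i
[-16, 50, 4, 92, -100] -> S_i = Random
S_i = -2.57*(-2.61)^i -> [-2.57, 6.71, -17.51, 45.69, -119.26]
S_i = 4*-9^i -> [4, -36, 324, -2916, 26244]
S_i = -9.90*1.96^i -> [-9.9, -19.4, -38.03, -74.54, -146.1]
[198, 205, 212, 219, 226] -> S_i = 198 + 7*i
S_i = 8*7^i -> [8, 56, 392, 2744, 19208]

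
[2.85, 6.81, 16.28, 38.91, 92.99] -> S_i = 2.85*2.39^i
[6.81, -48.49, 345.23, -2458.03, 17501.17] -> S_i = 6.81*(-7.12)^i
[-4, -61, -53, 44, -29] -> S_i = Random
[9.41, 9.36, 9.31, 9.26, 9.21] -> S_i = 9.41 + -0.05*i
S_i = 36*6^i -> [36, 216, 1296, 7776, 46656]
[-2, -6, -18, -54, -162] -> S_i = -2*3^i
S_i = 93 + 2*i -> [93, 95, 97, 99, 101]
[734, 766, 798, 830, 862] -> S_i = 734 + 32*i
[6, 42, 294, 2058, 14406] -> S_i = 6*7^i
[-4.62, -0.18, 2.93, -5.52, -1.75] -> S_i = Random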